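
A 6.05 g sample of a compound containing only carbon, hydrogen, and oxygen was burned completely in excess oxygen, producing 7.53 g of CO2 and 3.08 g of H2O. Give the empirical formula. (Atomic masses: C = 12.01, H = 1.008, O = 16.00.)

mol C = 7.53 / 44.01 = 0.1711; mass C = 0.1711 × 12.01 = 2.055 g
mol H = 2 × (3.08 / 18.02) = 0.3418; mass H = 0.3418 × 1.008 = 0.3446 g
mass O = 6.05 − (2.399) = 3.651 g → mol O = 0.2282
Divide by the smallest (0.1711 mol C): C 1.000, H 1.998, O 1.334
Multiply by 3: C 3.00, H 5.99, O 4.00 → C3H6O4

C3H6O4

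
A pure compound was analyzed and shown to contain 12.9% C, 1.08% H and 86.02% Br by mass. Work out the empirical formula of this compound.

Assume 100 g: 12.9 g C, 1.08 g H, 86.02 g Br.
C: 12.9 g ÷ 12.01 g/mol = 1.074 mol
H: 1.08 g ÷ 1.008 g/mol = 1.071 mol
Br: 86.02 g ÷ 79.90 g/mol = 1.077 mol
Smallest is H at 1.071 mol; normalising gives C 1.002, H 1.000, Br 1.005
≈ 1:1:1 → CHBr

CHBr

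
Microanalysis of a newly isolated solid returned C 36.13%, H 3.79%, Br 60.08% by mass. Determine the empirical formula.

Assume 100 g: 36.13 g C, 3.79 g H, 60.08 g Br.
n(C) = 36.13/12.01 = 3.008, n(H) = 3.79/1.008 = 3.76, n(Br) = 60.08/79.90 = 0.7519
Divide by the smallest (0.7519 mol Br): C 4.001, H 5.000, Br 1.000
→ C4H5Br

C4H5Br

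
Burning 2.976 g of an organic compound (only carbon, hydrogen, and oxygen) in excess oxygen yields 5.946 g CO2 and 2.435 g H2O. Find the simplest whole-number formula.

C2H4O

mol C = 5.946 / 44.01 = 0.1351; mass C = 0.1351 × 12.01 = 1.623 g
mol H = 2 × (2.435 / 18.02) = 0.2703; mass H = 0.2703 × 1.008 = 0.2724 g
mass O = 2.976 − (1.895) = 1.081 g → mol O = 0.06756
Divide by the smallest (0.06756 mol O): C 2.000, H 4.000, O 1.000
Ratio ≈ 2:4:1, so the empirical formula is C2H4O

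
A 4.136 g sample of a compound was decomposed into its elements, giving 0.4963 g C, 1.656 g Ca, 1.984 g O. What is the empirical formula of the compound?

CCaO3

n(C) = 0.4963/12.01 = 0.04132, n(Ca) = 1.656/40.08 = 0.04132, n(O) = 1.984/16.00 = 0.124
Ratios (÷ 0.04132): C 1.000, Ca 1.000, O 3.001
≈ 1:1:3 → CCaO3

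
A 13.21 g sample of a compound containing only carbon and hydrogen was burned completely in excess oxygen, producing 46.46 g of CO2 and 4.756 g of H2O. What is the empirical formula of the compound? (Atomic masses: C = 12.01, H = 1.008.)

mol C = 46.46 / 44.01 = 1.056; mass C = 1.056 × 12.01 = 12.68 g
mol H = 2 × (4.756 / 18.02) = 0.5279; mass H = 0.5279 × 1.008 = 0.5321 g
Divide by the smallest (0.5279 mol H): C 2.000, H 1.000
≈ 2:1 → C2H

C2H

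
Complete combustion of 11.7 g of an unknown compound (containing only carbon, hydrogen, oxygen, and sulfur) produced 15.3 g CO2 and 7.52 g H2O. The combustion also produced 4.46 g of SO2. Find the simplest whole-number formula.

mol C = 15.3 / 44.01 = 0.3476; mass C = 0.3476 × 12.01 = 4.175 g
mol H = 2 × (7.52 / 18.02) = 0.8346; mass H = 0.8346 × 1.008 = 0.8413 g
mol S = 4.46 / 64.07 = 0.06961; mass S = 2.232 g
mass O = 11.7 − (7.249) = 4.451 g → mol O = 0.2782
Smallest is S at 0.06961 mol; normalising gives C 4.994, H 11.990, O 3.996, S 1.000
→ C5H12O4S

C5H12O4S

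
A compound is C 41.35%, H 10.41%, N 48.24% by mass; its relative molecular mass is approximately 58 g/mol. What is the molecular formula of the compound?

Assume 100 g: 41.35 g C, 10.41 g H, 48.24 g N.
Moles — C: 41.35 / 12.01 = 3.443 mol; H: 10.41 / 1.008 = 10.33 mol; N: 48.24 / 14.01 = 3.443 mol
Ratios (÷ 3.443): C 1.000, H 3.000, N 1.000
→ CH3N
Empirical-formula mass = 29.04 g/mol
n = 58 / 29.04 = 2.00 ≈ 2
Molecular formula = (CH3N)×2 = C2H6N2

C2H6N2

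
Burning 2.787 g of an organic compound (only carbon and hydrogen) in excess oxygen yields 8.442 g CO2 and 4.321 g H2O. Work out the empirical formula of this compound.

C2H5

mol C = 8.442 / 44.01 = 0.1918; mass C = 0.1918 × 12.01 = 2.304 g
mol H = 2 × (4.321 / 18.02) = 0.4796; mass H = 0.4796 × 1.008 = 0.4834 g
Divide by the smallest (0.1918 mol C): C 1.000, H 2.500
×2: C 2.00, H 5.00 → C2H5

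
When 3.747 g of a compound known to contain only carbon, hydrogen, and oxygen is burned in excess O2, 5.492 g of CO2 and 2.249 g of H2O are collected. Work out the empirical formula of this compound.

CH2O

mol C = 5.492 / 44.01 = 0.1248; mass C = 0.1248 × 12.01 = 1.499 g
mol H = 2 × (2.249 / 18.02) = 0.2496; mass H = 0.2496 × 1.008 = 0.2516 g
mass O = 3.747 − (1.750) = 1.997 g → mol O = 0.1248
Ratios (÷ 0.1248): C 1.000, H 2.000, O 1.000
Ratio ≈ 1:2:1, so the empirical formula is CH2O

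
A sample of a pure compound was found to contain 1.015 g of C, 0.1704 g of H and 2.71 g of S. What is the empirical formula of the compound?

CH2S

n(C) = 1.015/12.01 = 0.08451, n(H) = 0.1704/1.008 = 0.169, n(S) = 2.71/32.07 = 0.0845
Smallest is S at 0.0845 mol; normalising gives C 1.000, H 2.001, S 1.000
Ratio ≈ 1:2:1, so the empirical formula is CH2S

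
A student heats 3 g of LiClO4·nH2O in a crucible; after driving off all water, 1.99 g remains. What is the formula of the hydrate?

LiClO4·3H2O

Mass of water lost = 3 − 1.99 = 1.01 g → 1.01 / 18.02 = 0.05605 mol H2O
Molar mass of LiClO4 = 106.39 g/mol → mol LiClO4 = 1.99 / 106.39 = 0.0187
n = 0.05605 / 0.0187 = 3.00 ≈ 3 → LiClO4·3H2O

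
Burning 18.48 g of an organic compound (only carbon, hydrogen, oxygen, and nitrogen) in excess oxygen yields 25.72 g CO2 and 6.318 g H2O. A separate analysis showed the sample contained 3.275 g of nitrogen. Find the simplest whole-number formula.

mol C = 25.72 / 44.01 = 0.5844; mass C = 0.5844 × 12.01 = 7.019 g
mol H = 2 × (6.318 / 18.02) = 0.7012; mass H = 0.7012 × 1.008 = 0.7068 g
mol N = 3.275 / 14.01 = 0.2338
mass O = 18.48 − (11.00) = 7.479 g → mol O = 0.4675
Smallest is N at 0.2338 mol; normalising gives C 2.500, H 3.000, N 1.000, O 2.000
Scaling by 2: C 5.00, H 6.00, N 2.00, O 4.00 → C5H6N2O4

C5H6N2O4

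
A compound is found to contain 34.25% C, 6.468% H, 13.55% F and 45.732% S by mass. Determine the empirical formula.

C4H9FS2

Assume 100 g: 34.25 g C, 6.468 g H, 13.55 g F, 45.732 g S.
C: 34.25 g ÷ 12.01 g/mol = 2.852 mol
H: 6.468 g ÷ 1.008 g/mol = 6.417 mol
F: 13.55 g ÷ 19.00 g/mol = 0.7132 mol
S: 45.732 g ÷ 32.07 g/mol = 1.426 mol
Divide by the smallest (0.7132 mol F): C 3.999, H 8.998, F 1.000, S 2.000
Ratio ≈ 4:9:1:2, so the empirical formula is C4H9FS2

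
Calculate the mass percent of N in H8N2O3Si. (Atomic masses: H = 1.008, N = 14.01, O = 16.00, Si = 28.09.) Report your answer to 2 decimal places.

Molar mass = 8(1.008) + 2(14.01) + 3(16.00) + 1(28.09) = 112.174 g/mol
Mass of N per mole = 2 × 14.01 = 28.020 g
% N = 28.020 / 112.174 × 100 = 24.98%

24.98%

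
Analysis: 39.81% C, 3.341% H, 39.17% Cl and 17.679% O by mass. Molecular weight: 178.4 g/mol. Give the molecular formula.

Assume 100 g: 39.81 g C, 3.341 g H, 39.17 g Cl, 17.679 g O.
Moles — C: 39.81 / 12.01 = 3.315 mol; H: 3.341 / 1.008 = 3.314 mol; Cl: 39.17 / 35.45 = 1.105 mol; O: 17.679 / 16.00 = 1.105 mol
Divide by the smallest (1.105 mol Cl): C 3.000, H 3.000, Cl 1.000, O 1.000
Ratio ≈ 3:3:1:1, so the empirical formula is C3H3ClO
Empirical-formula mass = 90.50 g/mol
n = 178.4 / 90.50 = 1.97 ≈ 2
Molecular formula = (C3H3ClO)×2 = C6H6Cl2O2

C6H6Cl2O2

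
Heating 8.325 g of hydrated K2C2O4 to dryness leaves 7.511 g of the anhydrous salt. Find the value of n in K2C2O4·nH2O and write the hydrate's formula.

Mass of water lost = 8.325 − 7.511 = 0.814 g → 0.814 / 18.02 = 0.04517 mol H2O
Molar mass of K2C2O4 = 166.22 g/mol → mol K2C2O4 = 7.511 / 166.22 = 0.04519
n = 0.04517 / 0.04519 = 1.00 ≈ 1 → K2C2O4·H2O

K2C2O4·H2O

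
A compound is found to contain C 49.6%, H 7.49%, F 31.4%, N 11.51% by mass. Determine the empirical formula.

C5H9F2N

Assume 100 g: 49.6 g C, 7.49 g H, 31.4 g F, 11.51 g N.
C: 49.6 g ÷ 12.01 g/mol = 4.13 mol
H: 7.49 g ÷ 1.008 g/mol = 7.431 mol
F: 31.4 g ÷ 19.00 g/mol = 1.653 mol
N: 11.51 g ÷ 14.01 g/mol = 0.8216 mol
Smallest is N at 0.8216 mol; normalising gives C 5.027, H 9.044, F 2.012, N 1.000
→ C5H9F2N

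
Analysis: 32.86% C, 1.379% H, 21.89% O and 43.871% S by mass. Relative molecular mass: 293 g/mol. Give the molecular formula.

C8H4O4S4

Assume 100 g: 32.86 g C, 1.379 g H, 21.89 g O, 43.871 g S.
Moles — C: 32.86 / 12.01 = 2.736 mol; H: 1.379 / 1.008 = 1.368 mol; O: 21.89 / 16.00 = 1.368 mol; S: 43.871 / 32.07 = 1.368 mol
Divide by the smallest (1.368 mol S): C 2.000, H 1.000, O 1.000, S 1.000
≈ 2:1:1:1 → C2HOS
Empirical-formula mass = 73.10 g/mol
n = 293 / 73.10 = 4.01 ≈ 4
Molecular formula = (C2HOS)×4 = C8H4O4S4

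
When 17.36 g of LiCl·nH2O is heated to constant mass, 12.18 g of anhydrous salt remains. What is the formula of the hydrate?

LiCl·H2O

Mass of water lost = 17.36 − 12.18 = 5.18 g → 5.18 / 18.02 = 0.2875 mol H2O
Molar mass of LiCl = 42.39 g/mol → mol LiCl = 12.18 / 42.39 = 0.2873
n = 0.2875 / 0.2873 = 1.00 ≈ 1 → LiCl·H2O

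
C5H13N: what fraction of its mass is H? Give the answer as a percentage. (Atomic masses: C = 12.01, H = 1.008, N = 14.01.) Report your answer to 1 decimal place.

Molar mass = 5(12.01) + 13(1.008) + 1(14.01) = 87.164 g/mol
Mass of H per mole = 13 × 1.008 = 13.104 g
% H = 13.104 / 87.164 × 100 = 15.0%

15.0%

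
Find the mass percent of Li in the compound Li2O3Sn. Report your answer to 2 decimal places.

7.69%

Molar mass = 2(6.94) + 3(16.00) + 1(118.71) = 180.590 g/mol
Mass of Li per mole = 2 × 6.94 = 13.880 g
% Li = 13.880 / 180.590 × 100 = 7.69%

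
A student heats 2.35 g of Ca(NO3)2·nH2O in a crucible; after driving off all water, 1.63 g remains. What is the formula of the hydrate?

Mass of water lost = 2.35 − 1.63 = 0.72 g → 0.72 / 18.02 = 0.03996 mol H2O
Molar mass of Ca(NO3)2 = 164.10 g/mol → mol Ca(NO3)2 = 1.63 / 164.10 = 0.009933
n = 0.03996 / 0.009933 = 4.02 ≈ 4 → Ca(NO3)2·4H2O

Ca(NO3)2·4H2O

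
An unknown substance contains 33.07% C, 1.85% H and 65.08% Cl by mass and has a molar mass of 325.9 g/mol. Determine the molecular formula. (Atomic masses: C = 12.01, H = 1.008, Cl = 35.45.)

C9H6Cl6

Assume 100 g: 33.07 g C, 1.85 g H, 65.08 g Cl.
Moles — C: 33.07 / 12.01 = 2.754 mol; H: 1.85 / 1.008 = 1.835 mol; Cl: 65.08 / 35.45 = 1.836 mol
Smallest is H at 1.835 mol; normalising gives C 1.500, H 1.000, Cl 1.000
×2: C 3.00, H 2.00, Cl 2.00 → C3H2Cl2
Empirical-formula mass = 108.95 g/mol
n = 325.9 / 108.95 = 2.99 ≈ 3
Molecular formula = (C3H2Cl2)×3 = C9H6Cl6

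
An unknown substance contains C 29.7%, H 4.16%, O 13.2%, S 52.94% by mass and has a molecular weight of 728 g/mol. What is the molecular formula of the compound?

Assume 100 g: 29.7 g C, 4.16 g H, 13.2 g O, 52.94 g S.
n(C) = 29.7/12.01 = 2.473, n(H) = 4.16/1.008 = 4.127, n(O) = 13.2/16.00 = 0.825, n(S) = 52.94/32.07 = 1.651
Smallest is O at 0.825 mol; normalising gives C 2.998, H 5.002, O 1.000, S 2.001
Ratio ≈ 3:5:1:2, so the empirical formula is C3H5OS2
Empirical-formula mass = 121.21 g/mol
n = 728 / 121.21 = 6.01 ≈ 6
Molecular formula = (C3H5OS2)×6 = C18H30O6S12

C18H30O6S12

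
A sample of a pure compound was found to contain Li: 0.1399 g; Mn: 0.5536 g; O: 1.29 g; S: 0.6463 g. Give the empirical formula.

Li2MnO8S2

Li: 0.1399 g ÷ 6.94 g/mol = 0.02016 mol
Mn: 0.5536 g ÷ 54.94 g/mol = 0.01008 mol
O: 1.29 g ÷ 16.00 g/mol = 0.08063 mol
S: 0.6463 g ÷ 32.07 g/mol = 0.02015 mol
Smallest is Mn at 0.01008 mol; normalising gives Li 2.001, Mn 1.000, O 8.001, S 2.000
→ Li2MnO8S2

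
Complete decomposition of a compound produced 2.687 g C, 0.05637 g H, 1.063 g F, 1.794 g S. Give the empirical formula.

C4HFS

n(C) = 2.687/12.01 = 0.2237, n(H) = 0.05637/1.008 = 0.05592, n(F) = 1.063/19.00 = 0.05595, n(S) = 1.794/32.07 = 0.05594
Smallest is H at 0.05592 mol; normalising gives C 4.001, H 1.000, F 1.000, S 1.000
≈ 4:1:1:1 → C4HFS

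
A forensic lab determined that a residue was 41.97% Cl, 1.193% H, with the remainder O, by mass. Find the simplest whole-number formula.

ClHO3

Assume 100 g: 41.97 g Cl, 1.193 g H, 56.837 g O.
Cl: 41.97 g ÷ 35.45 g/mol = 1.184 mol
H: 1.193 g ÷ 1.008 g/mol = 1.184 mol
O: 56.837 g ÷ 16.00 g/mol = 3.552 mol
Divide by the smallest (1.184 mol H): Cl 1.000, H 1.000, O 3.001
→ ClHO3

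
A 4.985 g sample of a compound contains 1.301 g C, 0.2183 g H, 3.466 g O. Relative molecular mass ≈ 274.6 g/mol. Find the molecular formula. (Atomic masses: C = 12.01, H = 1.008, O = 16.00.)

C6H12O12

C: 1.301 g ÷ 12.01 g/mol = 0.1083 mol
H: 0.2183 g ÷ 1.008 g/mol = 0.2166 mol
O: 3.466 g ÷ 16.00 g/mol = 0.2166 mol
Smallest is C at 0.1083 mol; normalising gives C 1.000, H 1.999, O 2.000
→ CH2O2
Empirical-formula mass = 46.03 g/mol
n = 274.6 / 46.03 = 5.97 ≈ 6
Molecular formula = (CH2O2)×6 = C6H12O12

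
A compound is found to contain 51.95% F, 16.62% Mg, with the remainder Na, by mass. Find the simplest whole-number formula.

Assume 100 g: 51.95 g F, 16.62 g Mg, 31.43 g Na.
n(F) = 51.95/19.00 = 2.734, n(Mg) = 16.62/24.31 = 0.6837, n(Na) = 31.43/22.99 = 1.367
Divide by the smallest (0.6837 mol Mg): F 3.999, Mg 1.000, Na 2.000
≈ 4:1:2 → F4MgNa2

F4MgNa2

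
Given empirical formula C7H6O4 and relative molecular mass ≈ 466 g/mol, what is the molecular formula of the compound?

C21H18O12

Empirical-formula mass = 154.12 g/mol
n = 466 / 154.12 = 3.02 ≈ 3
Molecular formula = (C7H6O4)3 = C21H18O12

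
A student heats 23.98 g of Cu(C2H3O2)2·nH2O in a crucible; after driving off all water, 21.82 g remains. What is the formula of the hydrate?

Cu(C2H3O2)2·H2O

Mass of water lost = 23.98 − 21.82 = 2.16 g → 2.16 / 18.02 = 0.1199 mol H2O
Molar mass of Cu(C2H3O2)2 = 181.64 g/mol → mol Cu(C2H3O2)2 = 21.82 / 181.64 = 0.1201
n = 0.1199 / 0.1201 = 1.00 ≈ 1 → Cu(C2H3O2)2·H2O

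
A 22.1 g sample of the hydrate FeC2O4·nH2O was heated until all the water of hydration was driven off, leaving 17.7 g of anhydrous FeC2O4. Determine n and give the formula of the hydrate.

FeC2O4·2H2O

Mass of water lost = 22.1 − 17.7 = 4.4 g → 4.4 / 18.02 = 0.2442 mol H2O
Molar mass of FeC2O4 = 143.87 g/mol → mol FeC2O4 = 17.7 / 143.87 = 0.123
n = 0.2442 / 0.123 = 1.98 ≈ 2 → FeC2O4·2H2O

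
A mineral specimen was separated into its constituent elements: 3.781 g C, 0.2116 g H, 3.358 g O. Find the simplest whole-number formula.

Moles — C: 3.781 / 12.01 = 0.3148 mol; H: 0.2116 / 1.008 = 0.2099 mol; O: 3.358 / 16.00 = 0.2099 mol
Ratios (÷ 0.2099): C 1.500, H 1.000, O 1.000
Scaling by 2: C 3.00, H 2.00, O 2.00 → C3H2O2

C3H2O2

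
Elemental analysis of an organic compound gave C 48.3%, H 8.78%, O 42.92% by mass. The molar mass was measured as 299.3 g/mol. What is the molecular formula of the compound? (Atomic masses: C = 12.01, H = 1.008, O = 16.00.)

C12H26O8

Assume 100 g: 48.3 g C, 8.78 g H, 42.92 g O.
Moles — C: 48.3 / 12.01 = 4.022 mol; H: 8.78 / 1.008 = 8.71 mol; O: 42.92 / 16.00 = 2.683 mol
Smallest is O at 2.683 mol; normalising gives C 1.499, H 3.247, O 1.000
Scaling by 4: C 6.00, H 12.99, O 4.00 → C6H13O4
Empirical-formula mass = 149.16 g/mol
n = 299.3 / 149.16 = 2.01 ≈ 2
Molecular formula = (C6H13O4)×2 = C12H26O8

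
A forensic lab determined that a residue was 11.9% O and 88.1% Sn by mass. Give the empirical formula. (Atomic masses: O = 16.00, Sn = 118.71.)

Assume 100 g: 11.9 g O, 88.1 g Sn.
O: 11.9 g ÷ 16.00 g/mol = 0.7438 mol
Sn: 88.1 g ÷ 118.71 g/mol = 0.7421 mol
Ratios (÷ 0.7421): O 1.002, Sn 1.000
→ OSn

OSn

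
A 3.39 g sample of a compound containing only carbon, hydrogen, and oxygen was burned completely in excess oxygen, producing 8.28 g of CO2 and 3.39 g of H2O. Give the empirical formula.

mol C = 8.28 / 44.01 = 0.1881; mass C = 0.1881 × 12.01 = 2.260 g
mol H = 2 × (3.39 / 18.02) = 0.3762; mass H = 0.3762 × 1.008 = 0.3793 g
mass O = 3.39 − (2.639) = 0.7512 g → mol O = 0.04695
Smallest is O at 0.04695 mol; normalising gives C 4.007, H 8.014, O 1.000
→ C4H8O

C4H8O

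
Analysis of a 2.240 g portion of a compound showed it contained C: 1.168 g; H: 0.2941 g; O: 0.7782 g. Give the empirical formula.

C2H6O

n(C) = 1.168/12.01 = 0.09725, n(H) = 0.2941/1.008 = 0.2918, n(O) = 0.7782/16.00 = 0.04864
Ratios (÷ 0.04864): C 2.000, H 5.999, O 1.000
≈ 2:6:1 → C2H6O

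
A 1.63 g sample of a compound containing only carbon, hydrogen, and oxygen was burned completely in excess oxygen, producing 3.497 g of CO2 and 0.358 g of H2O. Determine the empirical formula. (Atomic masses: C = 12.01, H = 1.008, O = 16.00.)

C2HO

mol C = 3.497 / 44.01 = 0.07946; mass C = 0.07946 × 12.01 = 0.9543 g
mol H = 2 × (0.358 / 18.02) = 0.03973; mass H = 0.03973 × 1.008 = 0.04005 g
mass O = 1.63 − (0.9944) = 0.6356 g → mol O = 0.03973
Divide by the smallest (0.03973 mol O): C 2.000, H 1.000, O 1.000
≈ 2:1:1 → C2HO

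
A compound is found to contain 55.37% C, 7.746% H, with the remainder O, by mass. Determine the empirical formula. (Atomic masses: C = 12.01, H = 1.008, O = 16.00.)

C6H10O3

Assume 100 g: 55.37 g C, 7.746 g H, 36.884 g O.
n(C) = 55.37/12.01 = 4.61, n(H) = 7.746/1.008 = 7.685, n(O) = 36.884/16.00 = 2.305
Ratios (÷ 2.305): C 2.000, H 3.333, O 1.000
Scaling by 3: C 6.00, H 10.00, O 3.00 → C6H10O3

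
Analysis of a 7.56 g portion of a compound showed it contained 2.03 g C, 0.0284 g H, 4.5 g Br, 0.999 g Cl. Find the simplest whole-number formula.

C6HBr2Cl

Moles — C: 2.03 / 12.01 = 0.169 mol; H: 0.0284 / 1.008 = 0.02817 mol; Br: 4.5 / 79.90 = 0.05632 mol; Cl: 0.999 / 35.45 = 0.02818 mol
Divide by the smallest (0.02817 mol H): C 5.999, H 1.000, Br 1.999, Cl 1.000
→ C6HBr2Cl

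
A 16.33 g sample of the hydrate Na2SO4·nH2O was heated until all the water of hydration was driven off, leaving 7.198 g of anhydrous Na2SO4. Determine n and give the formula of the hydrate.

Na2SO4·10H2O

Mass of water lost = 16.33 − 7.198 = 9.132 g → 9.132 / 18.02 = 0.5068 mol H2O
Molar mass of Na2SO4 = 142.05 g/mol → mol Na2SO4 = 7.198 / 142.05 = 0.05067
n = 0.5068 / 0.05067 = 10.00 ≈ 10 → Na2SO4·10H2O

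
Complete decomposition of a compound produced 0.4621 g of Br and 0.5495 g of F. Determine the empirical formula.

BrF5

Br: 0.4621 g ÷ 79.90 g/mol = 0.005783 mol
F: 0.5495 g ÷ 19.00 g/mol = 0.02892 mol
Smallest is Br at 0.005783 mol; normalising gives Br 1.000, F 5.001
→ BrF5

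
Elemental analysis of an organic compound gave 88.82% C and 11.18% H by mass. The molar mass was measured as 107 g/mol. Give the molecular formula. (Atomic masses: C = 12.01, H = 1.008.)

C8H12

Assume 100 g: 88.82 g C, 11.18 g H.
C: 88.82 g ÷ 12.01 g/mol = 7.396 mol
H: 11.18 g ÷ 1.008 g/mol = 11.09 mol
Smallest is C at 7.396 mol; normalising gives C 1.000, H 1.500
×2: C 2.00, H 3.00 → C2H3
Empirical-formula mass = 27.04 g/mol
n = 107 / 27.04 = 3.96 ≈ 4
Molecular formula = (C2H3)×4 = C8H12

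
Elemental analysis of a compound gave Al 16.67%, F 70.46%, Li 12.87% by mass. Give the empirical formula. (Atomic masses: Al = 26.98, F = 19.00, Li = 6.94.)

AlF6Li3

Assume 100 g: 16.67 g Al, 70.46 g F, 12.87 g Li.
Moles — Al: 16.67 / 26.98 = 0.6179 mol; F: 70.46 / 19.00 = 3.708 mol; Li: 12.87 / 6.94 = 1.854 mol
Smallest is Al at 0.6179 mol; normalising gives Al 1.000, F 6.002, Li 3.001
≈ 1:6:3 → AlF6Li3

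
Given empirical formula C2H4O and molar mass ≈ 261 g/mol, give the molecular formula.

C12H24O6

Empirical-formula mass = 44.05 g/mol
n = 261 / 44.05 = 5.92 ≈ 6
Molecular formula = (C2H4O)6 = C12H24O6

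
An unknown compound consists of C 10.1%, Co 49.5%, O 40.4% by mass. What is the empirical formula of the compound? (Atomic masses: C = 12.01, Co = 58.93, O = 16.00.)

CCoO3

Assume 100 g: 10.1 g C, 49.5 g Co, 40.4 g O.
C: 10.1 g ÷ 12.01 g/mol = 0.841 mol
Co: 49.5 g ÷ 58.93 g/mol = 0.84 mol
O: 40.4 g ÷ 16.00 g/mol = 2.525 mol
Divide by the smallest (0.84 mol Co): C 1.001, Co 1.000, O 3.006
→ CCoO3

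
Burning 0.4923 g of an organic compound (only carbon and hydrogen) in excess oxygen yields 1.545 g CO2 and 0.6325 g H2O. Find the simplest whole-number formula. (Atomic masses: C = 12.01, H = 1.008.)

mol C = 1.545 / 44.01 = 0.03511; mass C = 0.03511 × 12.01 = 0.4216 g
mol H = 2 × (0.6325 / 18.02) = 0.07020; mass H = 0.07020 × 1.008 = 0.07076 g
Ratios (÷ 0.03511): C 1.000, H 2.000
→ CH2

CH2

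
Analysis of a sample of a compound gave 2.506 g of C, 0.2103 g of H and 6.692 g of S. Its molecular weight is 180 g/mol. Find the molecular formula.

Moles — C: 2.506 / 12.01 = 0.2087 mol; H: 0.2103 / 1.008 = 0.2086 mol; S: 6.692 / 32.07 = 0.2087 mol
Smallest is H at 0.2086 mol; normalising gives C 1.000, H 1.000, S 1.000
≈ 1:1:1 → CHS
Empirical-formula mass = 45.09 g/mol
n = 180 / 45.09 = 3.99 ≈ 4
Molecular formula = (CHS)×4 = C4H4S4

C4H4S4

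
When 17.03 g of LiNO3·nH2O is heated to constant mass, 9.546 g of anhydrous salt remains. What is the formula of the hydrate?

Mass of water lost = 17.03 − 9.546 = 7.484 g → 7.484 / 18.02 = 0.4153 mol H2O
Molar mass of LiNO3 = 68.95 g/mol → mol LiNO3 = 9.546 / 68.95 = 0.1384
n = 0.4153 / 0.1384 = 3.00 ≈ 3 → LiNO3·3H2O

LiNO3·3H2O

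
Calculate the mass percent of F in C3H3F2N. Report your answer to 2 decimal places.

Molar mass = 3(12.01) + 3(1.008) + 2(19.00) + 1(14.01) = 91.064 g/mol
Mass of F per mole = 2 × 19.00 = 38.000 g
% F = 38.000 / 91.064 × 100 = 41.73%

41.73%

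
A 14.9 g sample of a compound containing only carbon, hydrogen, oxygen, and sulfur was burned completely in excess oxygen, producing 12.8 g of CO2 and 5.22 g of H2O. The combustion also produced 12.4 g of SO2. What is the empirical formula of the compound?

mol C = 12.8 / 44.01 = 0.2908; mass C = 0.2908 × 12.01 = 3.493 g
mol H = 2 × (5.22 / 18.02) = 0.5794; mass H = 0.5794 × 1.008 = 0.5840 g
mol S = 12.4 / 64.07 = 0.1935; mass S = 6.207 g
mass O = 14.9 − (10.28) = 4.616 g → mol O = 0.2885
Smallest is S at 0.1935 mol; normalising gives C 1.503, H 2.993, O 1.491, S 1.000
Multiply by 2: C 3.01, H 5.99, O 2.98, S 2.00 → C3H6O3S2

C3H6O3S2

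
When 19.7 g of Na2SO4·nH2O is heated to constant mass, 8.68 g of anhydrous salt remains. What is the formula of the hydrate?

Mass of water lost = 19.7 − 8.68 = 11.02 g → 11.02 / 18.02 = 0.6115 mol H2O
Molar mass of Na2SO4 = 142.05 g/mol → mol Na2SO4 = 8.68 / 142.05 = 0.06111
n = 0.6115 / 0.06111 = 10.01 ≈ 10 → Na2SO4·10H2O

Na2SO4·10H2O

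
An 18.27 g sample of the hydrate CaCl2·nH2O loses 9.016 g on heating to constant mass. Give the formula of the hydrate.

CaCl2·6H2O

Mass of anhydrous CaCl2 = 18.27 − 9.016 = 9.254 g
mol H2O = 9.016 / 18.02 = 0.5003
Molar mass of CaCl2 = 110.98 g/mol → mol CaCl2 = 9.254 / 110.98 = 0.08338
n = 0.5003 / 0.08338 = 6.00 ≈ 6 → CaCl2·6H2O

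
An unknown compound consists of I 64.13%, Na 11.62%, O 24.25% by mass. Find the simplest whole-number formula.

INaO3

Assume 100 g: 64.13 g I, 11.62 g Na, 24.25 g O.
n(I) = 64.13/126.90 = 0.5054, n(Na) = 11.62/22.99 = 0.5054, n(O) = 24.25/16.00 = 1.516
Ratios (÷ 0.5054): I 1.000, Na 1.000, O 2.999
Ratio ≈ 1:1:3, so the empirical formula is INaO3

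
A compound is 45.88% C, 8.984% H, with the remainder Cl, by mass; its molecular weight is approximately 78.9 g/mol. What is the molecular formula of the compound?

Assume 100 g: 45.88 g C, 8.984 g H, 45.136 g Cl.
C: 45.88 g ÷ 12.01 g/mol = 3.82 mol
H: 8.984 g ÷ 1.008 g/mol = 8.913 mol
Cl: 45.136 g ÷ 35.45 g/mol = 1.273 mol
Divide by the smallest (1.273 mol Cl): C 3.000, H 7.000, Cl 1.000
→ C3H7Cl
Empirical-formula mass = 78.54 g/mol
n = 78.9 / 78.54 = 1.00 ≈ 1
Molecular formula = empirical formula = C3H7Cl

C3H7Cl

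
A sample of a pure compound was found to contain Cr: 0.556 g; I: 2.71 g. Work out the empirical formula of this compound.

CrI2

Cr: 0.556 g ÷ 52.00 g/mol = 0.01069 mol
I: 2.71 g ÷ 126.90 g/mol = 0.02136 mol
Smallest is Cr at 0.01069 mol; normalising gives Cr 1.000, I 1.997
Ratio ≈ 1:2, so the empirical formula is CrI2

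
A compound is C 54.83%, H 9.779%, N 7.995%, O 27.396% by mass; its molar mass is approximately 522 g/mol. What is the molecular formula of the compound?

C24H51N3O9

Assume 100 g: 54.83 g C, 9.779 g H, 7.995 g N, 27.396 g O.
Moles — C: 54.83 / 12.01 = 4.565 mol; H: 9.779 / 1.008 = 9.701 mol; N: 7.995 / 14.01 = 0.5707 mol; O: 27.396 / 16.00 = 1.712 mol
Ratios (÷ 0.5707): C 8.000, H 17.000, N 1.000, O 3.000
≈ 8:17:1:3 → C8H17NO3
Empirical-formula mass = 175.23 g/mol
n = 522 / 175.23 = 2.98 ≈ 3
Molecular formula = (C8H17NO3)×3 = C24H51N3O9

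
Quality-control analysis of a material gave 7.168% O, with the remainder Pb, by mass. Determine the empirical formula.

OPb

Assume 100 g: 7.168 g O, 92.832 g Pb.
n(O) = 7.168/16.00 = 0.448, n(Pb) = 92.832/207.2 = 0.448
Divide by the smallest (0.448 mol O): O 1.000, Pb 1.000
Ratio ≈ 1:1, so the empirical formula is OPb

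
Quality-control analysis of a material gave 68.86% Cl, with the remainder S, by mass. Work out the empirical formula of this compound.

Assume 100 g: 68.86 g Cl, 31.14 g S.
Cl: 68.86 g ÷ 35.45 g/mol = 1.942 mol
S: 31.14 g ÷ 32.07 g/mol = 0.971 mol
Divide by the smallest (0.971 mol S): Cl 2.000, S 1.000
≈ 2:1 → Cl2S

Cl2S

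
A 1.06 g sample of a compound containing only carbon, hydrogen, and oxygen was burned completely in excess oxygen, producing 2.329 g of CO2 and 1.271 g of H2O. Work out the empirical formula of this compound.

mol C = 2.329 / 44.01 = 0.05292; mass C = 0.05292 × 12.01 = 0.6356 g
mol H = 2 × (1.271 / 18.02) = 0.1411; mass H = 0.1411 × 1.008 = 0.1422 g
mass O = 1.06 − (0.7778) = 0.2822 g → mol O = 0.01764
Divide by the smallest (0.01764 mol O): C 3.000, H 7.997, O 1.000
Ratio ≈ 3:8:1, so the empirical formula is C3H8O

C3H8O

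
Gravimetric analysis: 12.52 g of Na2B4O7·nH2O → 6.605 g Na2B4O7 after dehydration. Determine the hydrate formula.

Na2B4O7·10H2O

Mass of water lost = 12.52 − 6.605 = 5.915 g → 5.915 / 18.02 = 0.3282 mol H2O
Molar mass of Na2B4O7 = 201.22 g/mol → mol Na2B4O7 = 6.605 / 201.22 = 0.03282
n = 0.3282 / 0.03282 = 10.00 ≈ 10 → Na2B4O7·10H2O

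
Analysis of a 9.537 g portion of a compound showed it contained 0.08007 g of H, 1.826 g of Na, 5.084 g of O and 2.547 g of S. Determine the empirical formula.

n(H) = 0.08007/1.008 = 0.07943, n(Na) = 1.826/22.99 = 0.07943, n(O) = 5.084/16.00 = 0.3177, n(S) = 2.547/32.07 = 0.07942
Ratios (÷ 0.07942): H 1.000, Na 1.000, O 4.001, S 1.000
≈ 1:1:4:1 → HNaO4S

HNaO4S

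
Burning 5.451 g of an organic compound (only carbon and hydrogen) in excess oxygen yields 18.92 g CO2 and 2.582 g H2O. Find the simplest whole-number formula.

mol C = 18.92 / 44.01 = 0.4299; mass C = 0.4299 × 12.01 = 5.163 g
mol H = 2 × (2.582 / 18.02) = 0.2866; mass H = 0.2866 × 1.008 = 0.2889 g
Smallest is H at 0.2866 mol; normalising gives C 1.500, H 1.000
Scaling by 2: C 3.00, H 2.00 → C3H2

C3H2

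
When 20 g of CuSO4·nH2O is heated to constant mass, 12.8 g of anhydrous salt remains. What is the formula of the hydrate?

CuSO4·5H2O

Mass of water lost = 20 − 12.8 = 7.2 g → 7.2 / 18.02 = 0.3996 mol H2O
Molar mass of CuSO4 = 159.62 g/mol → mol CuSO4 = 12.8 / 159.62 = 0.08019
n = 0.3996 / 0.08019 = 4.98 ≈ 5 → CuSO4·5H2O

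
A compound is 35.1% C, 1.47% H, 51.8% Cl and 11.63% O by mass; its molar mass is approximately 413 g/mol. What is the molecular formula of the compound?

C12H6Cl6O3

Assume 100 g: 35.1 g C, 1.47 g H, 51.8 g Cl, 11.63 g O.
C: 35.1 g ÷ 12.01 g/mol = 2.923 mol
H: 1.47 g ÷ 1.008 g/mol = 1.458 mol
Cl: 51.8 g ÷ 35.45 g/mol = 1.461 mol
O: 11.63 g ÷ 16.00 g/mol = 0.7269 mol
Ratios (÷ 0.7269): C 4.021, H 2.006, Cl 2.010, O 1.000
≈ 4:2:2:1 → C4H2Cl2O
Empirical-formula mass = 136.96 g/mol
n = 413 / 136.96 = 3.02 ≈ 3
Molecular formula = (C4H2Cl2O)×3 = C12H6Cl6O3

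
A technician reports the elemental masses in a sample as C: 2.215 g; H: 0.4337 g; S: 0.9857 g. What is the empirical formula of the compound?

C6H14S

n(C) = 2.215/12.01 = 0.1844, n(H) = 0.4337/1.008 = 0.4303, n(S) = 0.9857/32.07 = 0.03074
Ratios (÷ 0.03074): C 6.000, H 13.999, S 1.000
→ C6H14S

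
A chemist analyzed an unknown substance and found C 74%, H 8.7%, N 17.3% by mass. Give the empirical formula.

C5H7N

Assume 100 g: 74 g C, 8.7 g H, 17.3 g N.
C: 74 g ÷ 12.01 g/mol = 6.162 mol
H: 8.7 g ÷ 1.008 g/mol = 8.631 mol
N: 17.3 g ÷ 14.01 g/mol = 1.235 mol
Smallest is N at 1.235 mol; normalising gives C 4.990, H 6.990, N 1.000
Ratio ≈ 5:7:1, so the empirical formula is C5H7N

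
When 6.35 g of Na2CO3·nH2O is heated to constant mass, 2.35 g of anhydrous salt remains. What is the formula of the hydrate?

Mass of water lost = 6.35 − 2.35 = 4 g → 4 / 18.02 = 0.222 mol H2O
Molar mass of Na2CO3 = 105.99 g/mol → mol Na2CO3 = 2.35 / 105.99 = 0.02217
n = 0.222 / 0.02217 = 10.01 ≈ 10 → Na2CO3·10H2O

Na2CO3·10H2O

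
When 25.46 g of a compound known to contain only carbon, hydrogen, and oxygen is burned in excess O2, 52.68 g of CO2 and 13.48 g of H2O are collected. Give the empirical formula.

C4H5O2

mol C = 52.68 / 44.01 = 1.197; mass C = 1.197 × 12.01 = 14.38 g
mol H = 2 × (13.48 / 18.02) = 1.496; mass H = 1.496 × 1.008 = 1.508 g
mass O = 25.46 − (15.88) = 9.576 g → mol O = 0.5985
Ratios (÷ 0.5985): C 2.000, H 2.500, O 1.000
Scaling by 2: C 4.00, H 5.00, O 2.00 → C4H5O2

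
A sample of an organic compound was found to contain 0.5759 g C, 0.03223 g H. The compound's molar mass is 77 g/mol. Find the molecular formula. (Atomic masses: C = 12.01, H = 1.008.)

C: 0.5759 g ÷ 12.01 g/mol = 0.04795 mol
H: 0.03223 g ÷ 1.008 g/mol = 0.03197 mol
Smallest is H at 0.03197 mol; normalising gives C 1.500, H 1.000
Scaling by 2: C 3.00, H 2.00 → C3H2
Empirical-formula mass = 38.05 g/mol
n = 77 / 38.05 = 2.02 ≈ 2
Molecular formula = (C3H2)×2 = C6H4

C6H4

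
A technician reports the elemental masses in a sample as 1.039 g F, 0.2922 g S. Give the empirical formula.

F6S

F: 1.039 g ÷ 19.00 g/mol = 0.05468 mol
S: 0.2922 g ÷ 32.07 g/mol = 0.009111 mol
Ratios (÷ 0.009111): F 6.002, S 1.000
→ F6S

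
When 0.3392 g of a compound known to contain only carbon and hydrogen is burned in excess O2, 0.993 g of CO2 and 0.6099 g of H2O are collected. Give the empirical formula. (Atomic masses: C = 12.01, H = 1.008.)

mol C = 0.993 / 44.01 = 0.02256; mass C = 0.02256 × 12.01 = 0.2710 g
mol H = 2 × (0.6099 / 18.02) = 0.06769; mass H = 0.06769 × 1.008 = 0.06823 g
Smallest is C at 0.02256 mol; normalising gives C 1.000, H 3.000
≈ 1:3 → CH3

CH3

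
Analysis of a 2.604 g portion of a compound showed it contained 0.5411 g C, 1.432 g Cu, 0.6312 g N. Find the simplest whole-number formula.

C2CuN2

n(C) = 0.5411/12.01 = 0.04505, n(Cu) = 1.432/63.55 = 0.02253, n(N) = 0.6312/14.01 = 0.04505
Divide by the smallest (0.02253 mol Cu): C 1.999, Cu 1.000, N 1.999
Ratio ≈ 2:1:2, so the empirical formula is C2CuN2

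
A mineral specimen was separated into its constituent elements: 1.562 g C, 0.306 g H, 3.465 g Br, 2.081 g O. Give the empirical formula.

C: 1.562 g ÷ 12.01 g/mol = 0.1301 mol
H: 0.306 g ÷ 1.008 g/mol = 0.3036 mol
Br: 3.465 g ÷ 79.90 g/mol = 0.04337 mol
O: 2.081 g ÷ 16.00 g/mol = 0.1301 mol
Ratios (÷ 0.04337): C 2.999, H 7.000, Br 1.000, O 2.999
→ C3H7BrO3

C3H7BrO3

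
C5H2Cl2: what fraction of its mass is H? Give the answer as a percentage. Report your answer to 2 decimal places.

1.52%

Molar mass = 5(12.01) + 2(1.008) + 2(35.45) = 132.966 g/mol
Mass of H per mole = 2 × 1.008 = 2.016 g
% H = 2.016 / 132.966 × 100 = 1.52%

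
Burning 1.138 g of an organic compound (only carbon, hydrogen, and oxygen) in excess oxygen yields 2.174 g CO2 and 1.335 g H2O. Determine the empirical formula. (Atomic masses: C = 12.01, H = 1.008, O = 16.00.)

C2H6O

mol C = 2.174 / 44.01 = 0.04940; mass C = 0.04940 × 12.01 = 0.5933 g
mol H = 2 × (1.335 / 18.02) = 0.1482; mass H = 0.1482 × 1.008 = 0.1494 g
mass O = 1.138 − (0.7426) = 0.3954 g → mol O = 0.02471
Divide by the smallest (0.02471 mol O): C 1.999, H 5.996, O 1.000
Ratio ≈ 2:6:1, so the empirical formula is C2H6O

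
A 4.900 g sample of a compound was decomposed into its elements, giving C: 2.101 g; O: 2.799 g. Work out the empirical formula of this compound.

CO

Moles — C: 2.101 / 12.01 = 0.1749 mol; O: 2.799 / 16.00 = 0.1749 mol
Smallest is O at 0.1749 mol; normalising gives C 1.000, O 1.000
≈ 1:1 → CO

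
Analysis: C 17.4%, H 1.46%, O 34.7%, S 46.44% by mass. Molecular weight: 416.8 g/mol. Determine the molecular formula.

Assume 100 g: 17.4 g C, 1.46 g H, 34.7 g O, 46.44 g S.
C: 17.4 g ÷ 12.01 g/mol = 1.449 mol
H: 1.46 g ÷ 1.008 g/mol = 1.448 mol
O: 34.7 g ÷ 16.00 g/mol = 2.169 mol
S: 46.44 g ÷ 32.07 g/mol = 1.448 mol
Ratios (÷ 1.448): C 1.000, H 1.000, O 1.498, S 1.000
Scaling by 2: C 2.00, H 2.00, O 3.00, S 2.00 → C2H2O3S2
Empirical-formula mass = 138.18 g/mol
n = 416.8 / 138.18 = 3.02 ≈ 3
Molecular formula = (C2H2O3S2)×3 = C6H6O9S6

C6H6O9S6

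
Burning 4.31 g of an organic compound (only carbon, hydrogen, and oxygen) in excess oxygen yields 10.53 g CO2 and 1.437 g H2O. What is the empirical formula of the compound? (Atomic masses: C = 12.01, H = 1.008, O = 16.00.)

mol C = 10.53 / 44.01 = 0.2393; mass C = 0.2393 × 12.01 = 2.874 g
mol H = 2 × (1.437 / 18.02) = 0.1595; mass H = 0.1595 × 1.008 = 0.1608 g
mass O = 4.31 − (3.034) = 1.276 g → mol O = 0.07973
Smallest is O at 0.07973 mol; normalising gives C 3.001, H 2.000, O 1.000
≈ 3:2:1 → C3H2O

C3H2O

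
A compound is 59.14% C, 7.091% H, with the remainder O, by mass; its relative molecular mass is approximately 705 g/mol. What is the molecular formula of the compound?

C35H50O15

Assume 100 g: 59.14 g C, 7.091 g H, 33.769 g O.
Moles — C: 59.14 / 12.01 = 4.924 mol; H: 7.091 / 1.008 = 7.035 mol; O: 33.769 / 16.00 = 2.111 mol
Ratios (÷ 2.111): C 2.333, H 3.333, O 1.000
×3: C 7.00, H 10.00, O 3.00 → C7H10O3
Empirical-formula mass = 142.15 g/mol
n = 705 / 142.15 = 4.96 ≈ 5
Molecular formula = (C7H10O3)×5 = C35H50O15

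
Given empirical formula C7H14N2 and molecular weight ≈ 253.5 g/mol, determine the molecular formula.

C14H28N4

Empirical-formula mass = 126.20 g/mol
n = 253.5 / 126.20 = 2.01 ≈ 2
Molecular formula = (C7H14N2)2 = C14H28N4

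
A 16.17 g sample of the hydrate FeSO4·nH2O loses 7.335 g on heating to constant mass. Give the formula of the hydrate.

Mass of anhydrous FeSO4 = 16.17 − 7.335 = 8.835 g
mol H2O = 7.335 / 18.02 = 0.407
Molar mass of FeSO4 = 151.92 g/mol → mol FeSO4 = 8.835 / 151.92 = 0.05816
n = 0.407 / 0.05816 = 7.00 ≈ 7 → FeSO4·7H2O

FeSO4·7H2O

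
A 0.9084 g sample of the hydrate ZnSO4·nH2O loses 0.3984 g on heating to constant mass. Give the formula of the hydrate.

ZnSO4·7H2O

Mass of anhydrous ZnSO4 = 0.9084 − 0.3984 = 0.51 g
mol H2O = 0.3984 / 18.02 = 0.02211
Molar mass of ZnSO4 = 161.45 g/mol → mol ZnSO4 = 0.51 / 161.45 = 0.003159
n = 0.02211 / 0.003159 = 7.00 ≈ 7 → ZnSO4·7H2O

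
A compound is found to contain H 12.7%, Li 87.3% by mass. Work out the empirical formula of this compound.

Assume 100 g: 12.7 g H, 87.3 g Li.
Moles — H: 12.7 / 1.008 = 12.6 mol; Li: 87.3 / 6.94 = 12.58 mol
Divide by the smallest (12.58 mol Li): H 1.002, Li 1.000
→ HLi

HLi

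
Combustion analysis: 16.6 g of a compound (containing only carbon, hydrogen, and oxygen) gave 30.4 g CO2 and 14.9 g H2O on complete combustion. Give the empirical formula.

mol C = 30.4 / 44.01 = 0.6908; mass C = 0.6908 × 12.01 = 8.296 g
mol H = 2 × (14.9 / 18.02) = 1.654; mass H = 1.654 × 1.008 = 1.667 g
mass O = 16.6 − (9.963) = 6.637 g → mol O = 0.4148
Divide by the smallest (0.4148 mol O): C 1.665, H 3.987, O 1.000
Scaling by 3: C 5.00, H 11.96, O 3.00 → C5H12O3

C5H12O3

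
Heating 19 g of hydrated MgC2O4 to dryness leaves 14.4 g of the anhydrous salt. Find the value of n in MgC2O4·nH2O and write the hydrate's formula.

MgC2O4·2H2O

Mass of water lost = 19 − 14.4 = 4.6 g → 4.6 / 18.02 = 0.2553 mol H2O
Molar mass of MgC2O4 = 112.33 g/mol → mol MgC2O4 = 14.4 / 112.33 = 0.1282
n = 0.2553 / 0.1282 = 1.99 ≈ 2 → MgC2O4·2H2O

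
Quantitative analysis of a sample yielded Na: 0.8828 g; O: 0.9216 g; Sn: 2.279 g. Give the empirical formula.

n(Na) = 0.8828/22.99 = 0.0384, n(O) = 0.9216/16.00 = 0.0576, n(Sn) = 2.279/118.71 = 0.0192
Ratios (÷ 0.0192): Na 2.000, O 3.000, Sn 1.000
→ Na2O3Sn

Na2O3Sn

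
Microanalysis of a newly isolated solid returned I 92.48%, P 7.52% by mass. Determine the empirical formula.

I3P

Assume 100 g: 92.48 g I, 7.52 g P.
n(I) = 92.48/126.90 = 0.7288, n(P) = 7.52/30.97 = 0.2428
Divide by the smallest (0.2428 mol P): I 3.001, P 1.000
Ratio ≈ 3:1, so the empirical formula is I3P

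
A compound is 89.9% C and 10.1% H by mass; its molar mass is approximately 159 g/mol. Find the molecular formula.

Assume 100 g: 89.9 g C, 10.1 g H.
Moles — C: 89.9 / 12.01 = 7.485 mol; H: 10.1 / 1.008 = 10.02 mol
Ratios (÷ 7.485): C 1.000, H 1.339
Multiply by 3: C 3.00, H 4.02 → C3H4
Empirical-formula mass = 40.06 g/mol
n = 159 / 40.06 = 3.97 ≈ 4
Molecular formula = (C3H4)×4 = C12H16

C12H16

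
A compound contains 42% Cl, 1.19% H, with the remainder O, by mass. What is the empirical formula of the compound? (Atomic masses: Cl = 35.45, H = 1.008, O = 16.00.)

ClHO3

Assume 100 g: 42 g Cl, 1.19 g H, 56.81 g O.
Cl: 42 g ÷ 35.45 g/mol = 1.185 mol
H: 1.19 g ÷ 1.008 g/mol = 1.181 mol
O: 56.81 g ÷ 16.00 g/mol = 3.551 mol
Ratios (÷ 1.181): Cl 1.004, H 1.000, O 3.008
→ ClHO3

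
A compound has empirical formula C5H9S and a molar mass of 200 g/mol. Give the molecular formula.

Empirical-formula mass = 101.19 g/mol
n = 200 / 101.19 = 1.98 ≈ 2
Molecular formula = (C5H9S)2 = C10H18S2

C10H18S2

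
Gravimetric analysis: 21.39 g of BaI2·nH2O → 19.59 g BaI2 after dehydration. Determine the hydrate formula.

Mass of water lost = 21.39 − 19.59 = 1.8 g → 1.8 / 18.02 = 0.09989 mol H2O
Molar mass of BaI2 = 391.13 g/mol → mol BaI2 = 19.59 / 391.13 = 0.05009
n = 0.09989 / 0.05009 = 1.99 ≈ 2 → BaI2·2H2O

BaI2·2H2O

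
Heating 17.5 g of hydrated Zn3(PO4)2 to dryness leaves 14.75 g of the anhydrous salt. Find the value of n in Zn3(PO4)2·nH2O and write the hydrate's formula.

Mass of water lost = 17.5 − 14.75 = 2.75 g → 2.75 / 18.02 = 0.1526 mol H2O
Molar mass of Zn3(PO4)2 = 386.08 g/mol → mol Zn3(PO4)2 = 14.75 / 386.08 = 0.0382
n = 0.1526 / 0.0382 = 3.99 ≈ 4 → Zn3(PO4)2·4H2O

Zn3(PO4)2·4H2O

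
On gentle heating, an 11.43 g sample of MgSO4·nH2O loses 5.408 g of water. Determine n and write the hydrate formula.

Mass of anhydrous MgSO4 = 11.43 − 5.408 = 6.022 g
mol H2O = 5.408 / 18.02 = 0.3001
Molar mass of MgSO4 = 120.38 g/mol → mol MgSO4 = 6.022 / 120.38 = 0.05002
n = 0.3001 / 0.05002 = 6.00 ≈ 6 → MgSO4·6H2O

MgSO4·6H2O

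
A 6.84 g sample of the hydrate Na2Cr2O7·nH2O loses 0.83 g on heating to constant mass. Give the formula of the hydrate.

Mass of anhydrous Na2Cr2O7 = 6.84 − 0.83 = 6.01 g
mol H2O = 0.83 / 18.02 = 0.04606
Molar mass of Na2Cr2O7 = 261.98 g/mol → mol Na2Cr2O7 = 6.01 / 261.98 = 0.02294
n = 0.04606 / 0.02294 = 2.01 ≈ 2 → Na2Cr2O7·2H2O

Na2Cr2O7·2H2O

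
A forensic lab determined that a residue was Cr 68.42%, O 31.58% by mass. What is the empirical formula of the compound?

Cr2O3

Assume 100 g: 68.42 g Cr, 31.58 g O.
Cr: 68.42 g ÷ 52.00 g/mol = 1.316 mol
O: 31.58 g ÷ 16.00 g/mol = 1.974 mol
Divide by the smallest (1.316 mol Cr): Cr 1.000, O 1.500
×2: Cr 2.00, O 3.00 → Cr2O3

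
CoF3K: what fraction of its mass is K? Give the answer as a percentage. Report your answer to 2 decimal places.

25.22%

Molar mass = 1(58.93) + 3(19.00) + 1(39.10) = 155.030 g/mol
Mass of K per mole = 1 × 39.10 = 39.100 g
% K = 39.100 / 155.030 × 100 = 25.22%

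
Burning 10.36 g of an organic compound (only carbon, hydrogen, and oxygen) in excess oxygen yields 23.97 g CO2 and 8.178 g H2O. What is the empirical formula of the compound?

C3H5O

mol C = 23.97 / 44.01 = 0.5446; mass C = 0.5446 × 12.01 = 6.541 g
mol H = 2 × (8.178 / 18.02) = 0.9077; mass H = 0.9077 × 1.008 = 0.9149 g
mass O = 10.36 − (7.456) = 2.904 g → mol O = 0.1815
Divide by the smallest (0.1815 mol O): C 3.001, H 5.001, O 1.000
→ C3H5O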